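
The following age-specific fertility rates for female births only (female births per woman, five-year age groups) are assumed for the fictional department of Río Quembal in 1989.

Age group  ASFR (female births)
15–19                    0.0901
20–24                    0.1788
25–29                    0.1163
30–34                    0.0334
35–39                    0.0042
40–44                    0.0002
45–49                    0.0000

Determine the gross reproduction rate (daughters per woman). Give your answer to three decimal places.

2.115

Sum of female ASFRs = 0.0901 + 0.1788 + 0.1163 + 0.0334 + 0.0042 + 0.0002 + 0.0000 = 0.4230
GRR = 5 × 0.4230 = 2.115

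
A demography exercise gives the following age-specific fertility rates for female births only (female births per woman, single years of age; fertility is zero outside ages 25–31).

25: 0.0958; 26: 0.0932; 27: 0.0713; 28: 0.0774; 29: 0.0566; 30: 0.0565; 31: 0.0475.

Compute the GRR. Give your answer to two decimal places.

Sum of female ASFRs = 0.0958 + 0.0932 + 0.0713 + 0.0774 + 0.0566 + 0.0565 + 0.0475 = 0.4983
GRR = 0.4983

0.50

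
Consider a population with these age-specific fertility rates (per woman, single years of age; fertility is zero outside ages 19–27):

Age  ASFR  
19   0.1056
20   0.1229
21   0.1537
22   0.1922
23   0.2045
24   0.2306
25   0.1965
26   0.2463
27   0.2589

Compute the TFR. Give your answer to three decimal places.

1.711

Sum of ASFRs = 0.1056 + 0.1229 + 0.1537 + 0.1922 + 0.2045 + 0.2306 + 0.1965 + 0.2463 + 0.2589 = 1.7112
TFR = 1.7112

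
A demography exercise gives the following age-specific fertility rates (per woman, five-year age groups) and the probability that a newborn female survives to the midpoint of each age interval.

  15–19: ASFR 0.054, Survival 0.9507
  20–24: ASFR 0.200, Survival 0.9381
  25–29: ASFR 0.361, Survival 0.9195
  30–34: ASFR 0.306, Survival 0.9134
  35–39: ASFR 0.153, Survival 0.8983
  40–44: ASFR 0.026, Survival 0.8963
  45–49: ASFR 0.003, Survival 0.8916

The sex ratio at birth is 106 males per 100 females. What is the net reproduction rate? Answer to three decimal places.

2.461

Proportion female at birth = 100 / (100 + 106) = 0.48544.
Survival-weighted fertility by age (5·fₓ·Sₓ):
  15–19: 5 × 0.054 × 0.9507 = 0.25669
  20–24: 5 × 0.200 × 0.9381 = 0.93810
  25–29: 5 × 0.361 × 0.9195 = 1.65970
  30–34: 5 × 0.306 × 0.9134 = 1.39750
  35–39: 5 × 0.153 × 0.8983 = 0.68720
  40–44: 5 × 0.026 × 0.8963 = 0.11652
  45–49: 5 × 0.003 × 0.8916 = 0.01337
Sum = 5.06908
NRR = 0.48544 × 5.06908 = 2.46073
With NRR above 1 the population is above replacement fertility.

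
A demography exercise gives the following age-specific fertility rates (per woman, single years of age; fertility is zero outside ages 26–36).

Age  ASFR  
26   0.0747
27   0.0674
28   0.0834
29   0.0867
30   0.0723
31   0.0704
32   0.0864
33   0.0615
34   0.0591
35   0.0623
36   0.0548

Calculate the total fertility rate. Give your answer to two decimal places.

0.78

Sum of ASFRs = 0.0747 + 0.0674 + 0.0834 + 0.0867 + 0.0723 + 0.0704 + 0.0864 + 0.0615 + 0.0591 + 0.0623 + 0.0548 = 0.7790
TFR = 0.779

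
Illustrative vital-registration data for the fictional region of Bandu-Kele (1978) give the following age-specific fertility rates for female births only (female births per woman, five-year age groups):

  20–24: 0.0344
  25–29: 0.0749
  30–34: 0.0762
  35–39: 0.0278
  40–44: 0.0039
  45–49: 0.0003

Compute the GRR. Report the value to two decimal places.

1.09

Sum of female ASFRs = 0.0344 + 0.0749 + 0.0762 + 0.0278 + 0.0039 + 0.0003 = 0.2175
GRR = 5 × 0.2175 = 1.0875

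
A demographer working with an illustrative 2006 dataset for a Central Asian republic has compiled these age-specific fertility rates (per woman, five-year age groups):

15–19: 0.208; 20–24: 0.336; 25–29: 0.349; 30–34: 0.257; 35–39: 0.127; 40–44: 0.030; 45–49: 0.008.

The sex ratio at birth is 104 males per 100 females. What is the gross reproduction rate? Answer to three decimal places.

Proportion female at birth = 100 / (100 + 104) = 0.49020.
Sum of ASFRs = 0.208 + 0.336 + 0.349 + 0.257 + 0.127 + 0.030 + 0.008 = 1.315
TFR = 5 × 1.315 = 6.575
GRR = 0.49020 × 6.575 = 3.22307

3.223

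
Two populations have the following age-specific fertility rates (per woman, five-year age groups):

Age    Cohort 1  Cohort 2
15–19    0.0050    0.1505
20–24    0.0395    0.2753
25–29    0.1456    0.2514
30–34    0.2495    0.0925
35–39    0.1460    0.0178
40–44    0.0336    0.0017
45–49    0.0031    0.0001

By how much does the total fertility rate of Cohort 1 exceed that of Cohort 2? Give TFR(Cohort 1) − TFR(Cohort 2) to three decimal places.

-0.835

Cohort 1:
  Sum of ASFRs = 0.0050 + 0.0395 + 0.1456 + 0.2495 + 0.1460 + 0.0336 + 0.0031 = 0.6223
  TFR = 5 × 0.6223 = 3.1115
Cohort 2:
  Sum of ASFRs = 0.1505 + 0.2753 + 0.2514 + 0.0925 + 0.0178 + 0.0017 + 0.0001 = 0.7893
  TFR = 5 × 0.7893 = 3.9465
Difference = 3.1115 − 3.9465 = -0.835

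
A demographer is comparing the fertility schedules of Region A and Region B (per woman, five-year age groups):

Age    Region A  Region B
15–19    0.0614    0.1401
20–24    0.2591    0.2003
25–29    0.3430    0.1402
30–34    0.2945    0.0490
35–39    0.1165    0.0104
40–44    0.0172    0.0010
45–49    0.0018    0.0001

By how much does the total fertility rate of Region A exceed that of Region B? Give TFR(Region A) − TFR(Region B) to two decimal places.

2.76

Region A:
  Sum of ASFRs = 0.0614 + 0.2591 + 0.3430 + 0.2945 + 0.1165 + 0.0172 + 0.0018 = 1.0935
  TFR = 5 × 1.0935 = 5.4675
Region B:
  Sum of ASFRs = 0.1401 + 0.2003 + 0.1402 + 0.0490 + 0.0104 + 0.0010 + 0.0001 = 0.5411
  TFR = 5 × 0.5411 = 2.7055
Difference = 5.4675 − 2.7055 = 2.762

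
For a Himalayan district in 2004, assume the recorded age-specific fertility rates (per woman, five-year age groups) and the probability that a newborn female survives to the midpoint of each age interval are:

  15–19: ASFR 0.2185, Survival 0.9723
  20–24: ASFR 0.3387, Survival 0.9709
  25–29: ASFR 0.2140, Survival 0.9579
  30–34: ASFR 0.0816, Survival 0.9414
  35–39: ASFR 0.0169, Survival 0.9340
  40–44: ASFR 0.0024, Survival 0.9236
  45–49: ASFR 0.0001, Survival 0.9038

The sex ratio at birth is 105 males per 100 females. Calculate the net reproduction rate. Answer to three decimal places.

Proportion female at birth = 100 / (100 + 105) = 0.48780.
Per-age-group product (5 × ASFR × survival probability):
  15–19: 5 × 0.2185 × 0.9723 = 1.06224
  20–24: 5 × 0.3387 × 0.9709 = 1.64422
  25–29: 5 × 0.2140 × 0.9579 = 1.02495
  30–34: 5 × 0.0816 × 0.9414 = 0.38409
  35–39: 5 × 0.0169 × 0.9340 = 0.07892
  40–44: 5 × 0.0024 × 0.9236 = 0.01108
  45–49: 5 × 0.0001 × 0.9038 = 0.00045
Sum = 4.20595
NRR = 0.48780 × 4.20595 = 2.05166

2.052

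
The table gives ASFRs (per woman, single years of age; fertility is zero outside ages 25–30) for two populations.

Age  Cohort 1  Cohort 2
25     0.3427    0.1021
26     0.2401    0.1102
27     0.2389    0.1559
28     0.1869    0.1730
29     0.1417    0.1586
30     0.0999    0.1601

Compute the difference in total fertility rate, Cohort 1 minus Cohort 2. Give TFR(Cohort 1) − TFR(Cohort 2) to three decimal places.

0.390

Cohort 1:
  Sum of ASFRs = 0.3427 + 0.2401 + 0.2389 + 0.1869 + 0.1417 + 0.0999 = 1.2502
  TFR = 1.2502
Cohort 2:
  Sum of ASFRs = 0.1021 + 0.1102 + 0.1559 + 0.1730 + 0.1586 + 0.1601 = 0.8599
  TFR = 0.8599
Difference = 1.2502 − 0.8599 = 0.3903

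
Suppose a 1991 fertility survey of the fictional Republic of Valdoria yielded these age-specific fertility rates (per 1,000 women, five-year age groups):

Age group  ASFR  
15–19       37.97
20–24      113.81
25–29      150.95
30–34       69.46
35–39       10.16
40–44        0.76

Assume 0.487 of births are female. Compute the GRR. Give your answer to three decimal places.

0.933

Proportion female at birth = 0.487.
Sum of ASFRs = 37.97 + 113.81 + 150.95 + 69.46 + 10.16 + 0.76 = 383.11
TFR = 5 × 383.11 / 1000 = 1.91555
GRR = 0.487 × 1.91555 = 0.93287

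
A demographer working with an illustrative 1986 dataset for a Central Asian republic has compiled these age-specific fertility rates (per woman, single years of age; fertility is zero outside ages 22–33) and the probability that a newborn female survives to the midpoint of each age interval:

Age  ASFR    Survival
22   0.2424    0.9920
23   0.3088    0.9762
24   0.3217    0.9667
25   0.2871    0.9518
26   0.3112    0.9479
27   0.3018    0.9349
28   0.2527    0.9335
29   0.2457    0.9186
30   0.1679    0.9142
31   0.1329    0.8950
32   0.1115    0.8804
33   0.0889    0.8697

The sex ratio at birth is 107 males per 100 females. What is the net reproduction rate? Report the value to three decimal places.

Proportion female at birth = 100 / (100 + 107) = 0.48309.
Weighting each age-specific rate by interval width and survival:
  22: 1 × 0.2424 × 0.9920 = 0.24046
  23: 1 × 0.3088 × 0.9762 = 0.30145
  24: 1 × 0.3217 × 0.9667 = 0.31099
  25: 1 × 0.2871 × 0.9518 = 0.27326
  26: 1 × 0.3112 × 0.9479 = 0.29499
  27: 1 × 0.3018 × 0.9349 = 0.28215
  28: 1 × 0.2527 × 0.9335 = 0.23590
  29: 1 × 0.2457 × 0.9186 = 0.22570
  30: 1 × 0.1679 × 0.9142 = 0.15349
  31: 1 × 0.1329 × 0.8950 = 0.11895
  32: 1 × 0.1115 × 0.8804 = 0.09816
  33: 1 × 0.0889 × 0.8697 = 0.07732
Sum = 2.61282
NRR = 0.48309 × 2.61282 = 1.26223

1.262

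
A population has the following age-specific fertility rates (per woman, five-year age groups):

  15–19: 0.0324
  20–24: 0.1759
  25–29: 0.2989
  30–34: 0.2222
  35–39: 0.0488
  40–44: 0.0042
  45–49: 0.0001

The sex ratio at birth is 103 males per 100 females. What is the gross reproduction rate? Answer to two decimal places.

1.93

Proportion female at birth = 100 / (100 + 103) = 0.49261.
Sum of ASFRs = 0.0324 + 0.1759 + 0.2989 + 0.2222 + 0.0488 + 0.0042 + 0.0001 = 0.7825
TFR = 5 × 0.7825 = 3.9125
GRR = 0.49261 × 3.9125 = 1.92734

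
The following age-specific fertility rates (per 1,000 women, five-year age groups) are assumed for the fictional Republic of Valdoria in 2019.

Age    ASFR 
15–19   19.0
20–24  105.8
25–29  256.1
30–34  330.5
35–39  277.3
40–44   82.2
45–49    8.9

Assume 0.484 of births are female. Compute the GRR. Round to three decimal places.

Proportion female at birth = 0.484.
Sum of ASFRs = 19.0 + 105.8 + 256.1 + 330.5 + 277.3 + 82.2 + 8.9 = 1079.8
TFR = 5 × 1079.8 / 1000 = 5.399
GRR = 0.484 × 5.399 = 2.61312

2.613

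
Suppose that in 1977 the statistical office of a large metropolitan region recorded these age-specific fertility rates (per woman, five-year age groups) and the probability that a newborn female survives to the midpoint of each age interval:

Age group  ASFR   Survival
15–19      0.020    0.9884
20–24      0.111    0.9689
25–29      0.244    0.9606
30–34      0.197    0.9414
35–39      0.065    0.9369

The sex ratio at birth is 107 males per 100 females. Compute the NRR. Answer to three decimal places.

Proportion female at birth = 100 / (100 + 107) = 0.48309.
Survival-weighted fertility by age (5·fₓ·Sₓ):
  15–19: 5 × 0.020 × 0.9884 = 0.09884
  20–24: 5 × 0.111 × 0.9689 = 0.53774
  25–29: 5 × 0.244 × 0.9606 = 1.17193
  30–34: 5 × 0.197 × 0.9414 = 0.92728
  35–39: 5 × 0.065 × 0.9369 = 0.30449
Sum = 3.04028
NRR = 0.48309 × 3.04028 = 1.46873

1.469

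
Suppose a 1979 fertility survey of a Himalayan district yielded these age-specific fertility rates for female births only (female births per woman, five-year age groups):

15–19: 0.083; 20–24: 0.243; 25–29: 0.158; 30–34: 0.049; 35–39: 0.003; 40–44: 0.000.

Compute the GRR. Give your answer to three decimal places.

2.680

Sum of female ASFRs = 0.083 + 0.243 + 0.158 + 0.049 + 0.003 + 0.000 = 0.536
GRR = 5 × 0.536 = 2.68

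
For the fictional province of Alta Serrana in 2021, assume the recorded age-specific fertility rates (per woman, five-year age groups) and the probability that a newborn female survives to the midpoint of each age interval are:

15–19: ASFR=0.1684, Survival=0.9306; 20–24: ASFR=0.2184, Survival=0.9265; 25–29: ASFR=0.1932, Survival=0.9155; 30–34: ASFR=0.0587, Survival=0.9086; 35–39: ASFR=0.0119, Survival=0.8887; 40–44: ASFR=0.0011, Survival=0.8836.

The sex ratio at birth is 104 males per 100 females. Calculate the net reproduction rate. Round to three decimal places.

1.473

Proportion female at birth = 100 / (100 + 104) = 0.49020.
Each age group contributes 5 × ASFR × survival:
  15–19: 5 × 0.1684 × 0.9306 = 0.78357
  20–24: 5 × 0.2184 × 0.9265 = 1.01174
  25–29: 5 × 0.1932 × 0.9155 = 0.88437
  30–34: 5 × 0.0587 × 0.9086 = 0.26667
  35–39: 5 × 0.0119 × 0.8887 = 0.05288
  40–44: 5 × 0.0011 × 0.8836 = 0.00486
Sum = 3.00409
NRR = 0.49020 × 3.00409 = 1.47260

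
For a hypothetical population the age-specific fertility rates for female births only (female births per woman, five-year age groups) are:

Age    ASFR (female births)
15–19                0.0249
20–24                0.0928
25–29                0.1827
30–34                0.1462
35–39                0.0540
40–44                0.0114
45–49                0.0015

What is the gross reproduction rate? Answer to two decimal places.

Sum of female ASFRs = 0.0249 + 0.0928 + 0.1827 + 0.1462 + 0.0540 + 0.0114 + 0.0015 = 0.5135
GRR = 5 × 0.5135 = 2.5675

2.57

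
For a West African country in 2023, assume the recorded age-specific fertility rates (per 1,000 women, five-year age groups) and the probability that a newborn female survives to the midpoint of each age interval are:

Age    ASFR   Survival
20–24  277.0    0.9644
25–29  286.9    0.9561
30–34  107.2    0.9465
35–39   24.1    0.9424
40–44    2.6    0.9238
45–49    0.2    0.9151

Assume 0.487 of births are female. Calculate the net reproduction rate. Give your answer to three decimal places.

Proportion female at birth = 0.487.
Each age group contributes 5 × ASFR × survival:
  20–24: 5 × 277.0/1000 × 0.9644 = 1.33569
  25–29: 5 × 286.9/1000 × 0.9561 = 1.37153
  30–34: 5 × 107.2/1000 × 0.9465 = 0.50732
  35–39: 5 × 24.1/1000 × 0.9424 = 0.11356
  40–44: 5 × 2.6/1000 × 0.9238 = 0.01201
  45–49: 5 × 0.2/1000 × 0.9151 = 0.00092
Sum = 3.34103
NRR = 0.487 × 3.34103 = 1.62708
An NRR exceeding 1 indicates intrinsic growth under these rates.

1.627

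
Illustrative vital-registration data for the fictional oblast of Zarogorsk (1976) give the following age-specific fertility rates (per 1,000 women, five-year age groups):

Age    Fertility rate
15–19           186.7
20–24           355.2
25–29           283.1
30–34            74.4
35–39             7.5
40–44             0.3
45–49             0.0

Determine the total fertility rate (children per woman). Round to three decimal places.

Sum of ASFRs = 186.7 + 355.2 + 283.1 + 74.4 + 7.5 + 0.3 + 0.0 = 907.2
TFR = 5 × 907.2 / 1000 = 4.536

4.536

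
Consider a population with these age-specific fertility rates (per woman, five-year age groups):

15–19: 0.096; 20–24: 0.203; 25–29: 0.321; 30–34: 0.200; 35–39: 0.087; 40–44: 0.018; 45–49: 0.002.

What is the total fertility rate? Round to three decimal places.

Sum of ASFRs = 0.096 + 0.203 + 0.321 + 0.200 + 0.087 + 0.018 + 0.002 = 0.927
TFR = 5 × 0.927 = 4.635

4.635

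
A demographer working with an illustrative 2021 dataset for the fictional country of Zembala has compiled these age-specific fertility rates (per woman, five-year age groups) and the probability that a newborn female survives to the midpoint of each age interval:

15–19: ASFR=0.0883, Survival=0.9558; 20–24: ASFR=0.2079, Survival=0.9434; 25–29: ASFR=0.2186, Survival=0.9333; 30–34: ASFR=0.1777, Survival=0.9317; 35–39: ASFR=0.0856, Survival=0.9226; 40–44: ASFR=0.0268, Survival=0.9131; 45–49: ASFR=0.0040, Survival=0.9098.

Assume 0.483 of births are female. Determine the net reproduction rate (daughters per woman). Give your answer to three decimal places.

1.829

Proportion female at birth = 0.483.
Per-age-group product (5 × ASFR × survival probability):
  15–19: 5 × 0.0883 × 0.9558 = 0.42199
  20–24: 5 × 0.2079 × 0.9434 = 0.98066
  25–29: 5 × 0.2186 × 0.9333 = 1.02010
  30–34: 5 × 0.1777 × 0.9317 = 0.82782
  35–39: 5 × 0.0856 × 0.9226 = 0.39487
  40–44: 5 × 0.0268 × 0.9131 = 0.12236
  45–49: 5 × 0.0040 × 0.9098 = 0.01820
Sum = 3.78600
NRR = 0.483 × 3.78600 = 1.82864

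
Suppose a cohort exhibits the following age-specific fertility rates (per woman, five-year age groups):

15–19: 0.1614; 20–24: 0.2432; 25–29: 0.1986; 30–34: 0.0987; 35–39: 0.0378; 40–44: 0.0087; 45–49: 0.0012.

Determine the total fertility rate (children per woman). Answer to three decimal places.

Sum of ASFRs = 0.1614 + 0.2432 + 0.1986 + 0.0987 + 0.0378 + 0.0087 + 0.0012 = 0.7496
TFR = 5 × 0.7496 = 3.748

3.748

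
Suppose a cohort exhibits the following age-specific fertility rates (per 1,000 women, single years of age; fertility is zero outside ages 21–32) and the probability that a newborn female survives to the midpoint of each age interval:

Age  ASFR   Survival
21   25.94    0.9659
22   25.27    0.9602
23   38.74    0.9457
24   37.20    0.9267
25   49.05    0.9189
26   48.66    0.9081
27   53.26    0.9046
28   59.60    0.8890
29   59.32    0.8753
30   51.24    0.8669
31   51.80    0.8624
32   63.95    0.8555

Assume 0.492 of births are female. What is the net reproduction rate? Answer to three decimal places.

Proportion female at birth = 0.492.
Each age group contributes 1 × ASFR × survival:
  21: 1 × 25.94/1000 × 0.9659 = 0.02506
  22: 1 × 25.27/1000 × 0.9602 = 0.02426
  23: 1 × 38.74/1000 × 0.9457 = 0.03664
  24: 1 × 37.20/1000 × 0.9267 = 0.03447
  25: 1 × 49.05/1000 × 0.9189 = 0.04507
  26: 1 × 48.66/1000 × 0.9081 = 0.04419
  27: 1 × 53.26/1000 × 0.9046 = 0.04818
  28: 1 × 59.60/1000 × 0.8890 = 0.05298
  29: 1 × 59.32/1000 × 0.8753 = 0.05192
  30: 1 × 51.24/1000 × 0.8669 = 0.04442
  31: 1 × 51.80/1000 × 0.8624 = 0.04467
  32: 1 × 63.95/1000 × 0.8555 = 0.05471
Sum = 0.50657
NRR = 0.492 × 0.50657 = 0.24923

0.249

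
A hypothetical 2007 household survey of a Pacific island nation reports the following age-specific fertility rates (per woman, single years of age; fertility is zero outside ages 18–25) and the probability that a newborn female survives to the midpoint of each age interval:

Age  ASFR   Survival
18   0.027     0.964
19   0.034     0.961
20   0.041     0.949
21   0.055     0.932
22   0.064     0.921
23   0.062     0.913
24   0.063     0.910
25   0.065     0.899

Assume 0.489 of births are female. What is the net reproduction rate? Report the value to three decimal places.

Proportion female at birth = 0.489.
Each age group contributes 1 × ASFR × survival:
  18: 1 × 0.027 × 0.964 = 0.02603
  19: 1 × 0.034 × 0.961 = 0.03267
  20: 1 × 0.041 × 0.949 = 0.03891
  21: 1 × 0.055 × 0.932 = 0.05126
  22: 1 × 0.064 × 0.921 = 0.05894
  23: 1 × 0.062 × 0.913 = 0.05661
  24: 1 × 0.063 × 0.910 = 0.05733
  25: 1 × 0.065 × 0.899 = 0.05844
Sum = 0.38019
NRR = 0.489 × 0.38019 = 0.18591

0.186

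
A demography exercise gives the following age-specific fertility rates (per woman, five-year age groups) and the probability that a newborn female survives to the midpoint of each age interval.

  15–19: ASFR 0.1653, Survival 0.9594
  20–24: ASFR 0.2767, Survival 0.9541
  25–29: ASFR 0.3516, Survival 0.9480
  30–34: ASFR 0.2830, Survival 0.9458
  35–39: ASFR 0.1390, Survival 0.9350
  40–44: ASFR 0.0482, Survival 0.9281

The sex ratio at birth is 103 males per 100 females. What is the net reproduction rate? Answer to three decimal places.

2.951

Proportion female at birth = 100 / (100 + 103) = 0.49261.
Each age group contributes 5 × ASFR × survival:
  15–19: 5 × 0.1653 × 0.9594 = 0.79294
  20–24: 5 × 0.2767 × 0.9541 = 1.32000
  25–29: 5 × 0.3516 × 0.9480 = 1.66658
  30–34: 5 × 0.2830 × 0.9458 = 1.33831
  35–39: 5 × 0.1390 × 0.9350 = 0.64983
  40–44: 5 × 0.0482 × 0.9281 = 0.22367
Sum = 5.99133
NRR = 0.49261 × 5.99133 = 2.95139
NRR > 1, so each generation more than replaces itself.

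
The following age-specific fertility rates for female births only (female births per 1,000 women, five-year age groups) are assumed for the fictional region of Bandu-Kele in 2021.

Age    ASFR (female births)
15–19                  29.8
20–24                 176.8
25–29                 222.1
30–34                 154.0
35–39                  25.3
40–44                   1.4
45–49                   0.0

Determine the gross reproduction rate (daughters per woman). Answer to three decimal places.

Sum of female ASFRs = 29.8 + 176.8 + 222.1 + 154.0 + 25.3 + 1.4 + 0.0 = 609.4
GRR = 5 × 609.4 / 1000 = 3.047

3.047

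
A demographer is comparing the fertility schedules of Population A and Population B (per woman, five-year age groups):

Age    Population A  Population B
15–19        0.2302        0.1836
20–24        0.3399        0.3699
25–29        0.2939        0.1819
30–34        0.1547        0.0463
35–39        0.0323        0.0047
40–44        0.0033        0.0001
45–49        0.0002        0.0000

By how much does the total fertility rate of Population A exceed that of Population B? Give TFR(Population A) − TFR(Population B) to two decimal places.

Population A:
  Sum of ASFRs = 0.2302 + 0.3399 + 0.2939 + 0.1547 + 0.0323 + 0.0033 + 0.0002 = 1.0545
  TFR = 5 × 1.0545 = 5.2725
Population B:
  Sum of ASFRs = 0.1836 + 0.3699 + 0.1819 + 0.0463 + 0.0047 + 0.0001 + 0.0000 = 0.7865
  TFR = 5 × 0.7865 = 3.9325
Difference = 5.2725 − 3.9325 = 1.34

1.34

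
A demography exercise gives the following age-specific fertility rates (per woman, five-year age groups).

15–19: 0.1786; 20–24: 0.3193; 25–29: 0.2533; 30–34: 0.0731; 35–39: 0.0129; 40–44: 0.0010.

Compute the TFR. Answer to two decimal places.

4.19

Sum of ASFRs = 0.1786 + 0.3193 + 0.2533 + 0.0731 + 0.0129 + 0.0010 = 0.8382
TFR = 5 × 0.8382 = 4.191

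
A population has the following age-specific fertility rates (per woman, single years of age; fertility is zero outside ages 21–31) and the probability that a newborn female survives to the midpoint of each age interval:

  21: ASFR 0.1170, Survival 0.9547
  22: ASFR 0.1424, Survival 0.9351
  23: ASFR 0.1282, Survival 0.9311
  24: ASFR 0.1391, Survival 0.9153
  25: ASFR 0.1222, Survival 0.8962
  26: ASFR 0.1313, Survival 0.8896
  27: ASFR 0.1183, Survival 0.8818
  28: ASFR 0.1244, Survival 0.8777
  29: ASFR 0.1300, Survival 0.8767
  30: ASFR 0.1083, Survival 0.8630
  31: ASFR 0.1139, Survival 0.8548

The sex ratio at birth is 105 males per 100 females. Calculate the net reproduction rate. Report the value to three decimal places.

Proportion female at birth = 100 / (100 + 105) = 0.48780.
Each age group contributes 1 × ASFR × survival:
  21: 1 × 0.1170 × 0.9547 = 0.11170
  22: 1 × 0.1424 × 0.9351 = 0.13316
  23: 1 × 0.1282 × 0.9311 = 0.11937
  24: 1 × 0.1391 × 0.9153 = 0.12732
  25: 1 × 0.1222 × 0.8962 = 0.10952
  26: 1 × 0.1313 × 0.8896 = 0.11680
  27: 1 × 0.1183 × 0.8818 = 0.10432
  28: 1 × 0.1244 × 0.8777 = 0.10919
  29: 1 × 0.1300 × 0.8767 = 0.11397
  30: 1 × 0.1083 × 0.8630 = 0.09346
  31: 1 × 0.1139 × 0.8548 = 0.09736
Sum = 1.23617
NRR = 0.48780 × 1.23617 = 0.60300

0.603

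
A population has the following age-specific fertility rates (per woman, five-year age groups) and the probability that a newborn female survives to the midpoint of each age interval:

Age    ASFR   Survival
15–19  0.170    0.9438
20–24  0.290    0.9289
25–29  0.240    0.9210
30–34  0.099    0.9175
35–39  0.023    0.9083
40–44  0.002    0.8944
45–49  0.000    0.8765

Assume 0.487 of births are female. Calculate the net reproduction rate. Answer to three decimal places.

1.861

Proportion female at birth = 0.487.
Each age group contributes 5 × ASFR × survival:
  15–19: 5 × 0.170 × 0.9438 = 0.80223
  20–24: 5 × 0.290 × 0.9289 = 1.34691
  25–29: 5 × 0.240 × 0.9210 = 1.10520
  30–34: 5 × 0.099 × 0.9175 = 0.45416
  35–39: 5 × 0.023 × 0.9083 = 0.10445
  40–44: 5 × 0.002 × 0.8944 = 0.00894
  45–49: 5 × 0.000 × 0.8765 = 0.00000
Sum = 3.82189
NRR = 0.487 × 3.82189 = 1.86126
With NRR above 1 the population is above replacement fertility.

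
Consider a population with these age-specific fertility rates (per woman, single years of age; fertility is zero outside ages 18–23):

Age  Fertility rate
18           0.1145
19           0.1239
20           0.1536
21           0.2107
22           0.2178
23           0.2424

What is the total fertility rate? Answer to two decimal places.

Sum of ASFRs = 0.1145 + 0.1239 + 0.1536 + 0.2107 + 0.2178 + 0.2424 = 1.0629
TFR = 1.0629

1.06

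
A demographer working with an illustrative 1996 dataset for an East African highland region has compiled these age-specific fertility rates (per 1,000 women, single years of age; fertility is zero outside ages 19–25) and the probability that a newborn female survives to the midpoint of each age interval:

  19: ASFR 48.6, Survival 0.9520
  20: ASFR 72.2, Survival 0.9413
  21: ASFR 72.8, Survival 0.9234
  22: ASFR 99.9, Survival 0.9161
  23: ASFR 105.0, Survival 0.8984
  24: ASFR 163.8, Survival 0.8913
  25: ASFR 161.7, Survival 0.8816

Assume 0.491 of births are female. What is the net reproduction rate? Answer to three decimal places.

Proportion female at birth = 0.491.
Per-age-group product (1 × ASFR × survival probability):
  19: 1 × 48.6/1000 × 0.9520 = 0.04627
  20: 1 × 72.2/1000 × 0.9413 = 0.06796
  21: 1 × 72.8/1000 × 0.9234 = 0.06722
  22: 1 × 99.9/1000 × 0.9161 = 0.09152
  23: 1 × 105.0/1000 × 0.8984 = 0.09433
  24: 1 × 163.8/1000 × 0.8913 = 0.14599
  25: 1 × 161.7/1000 × 0.8816 = 0.14255
Sum = 0.65584
NRR = 0.491 × 0.65584 = 0.32202

0.322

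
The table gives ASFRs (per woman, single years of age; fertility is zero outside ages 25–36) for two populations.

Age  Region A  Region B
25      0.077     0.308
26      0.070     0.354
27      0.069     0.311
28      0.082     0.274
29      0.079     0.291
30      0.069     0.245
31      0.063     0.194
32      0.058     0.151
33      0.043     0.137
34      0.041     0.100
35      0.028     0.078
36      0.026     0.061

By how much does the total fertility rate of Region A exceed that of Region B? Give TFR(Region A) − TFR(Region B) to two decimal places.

Region A:
  Sum of ASFRs = 0.077 + 0.070 + 0.069 + 0.082 + 0.079 + 0.069 + 0.063 + 0.058 + 0.043 + 0.041 + 0.028 + 0.026 = 0.705
  TFR = 0.705
Region B:
  Sum of ASFRs = 0.308 + 0.354 + 0.311 + 0.274 + 0.291 + 0.245 + 0.194 + 0.151 + 0.137 + 0.100 + 0.078 + 0.061 = 2.504
  TFR = 2.504
Difference = 0.705 − 2.504 = -1.799

-1.80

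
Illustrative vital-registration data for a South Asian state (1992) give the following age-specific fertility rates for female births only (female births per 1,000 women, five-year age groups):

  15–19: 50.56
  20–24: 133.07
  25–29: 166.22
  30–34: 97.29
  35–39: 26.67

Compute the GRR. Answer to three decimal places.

Sum of female ASFRs = 50.56 + 133.07 + 166.22 + 97.29 + 26.67 = 473.81
GRR = 5 × 473.81 / 1000 = 2.36905

2.369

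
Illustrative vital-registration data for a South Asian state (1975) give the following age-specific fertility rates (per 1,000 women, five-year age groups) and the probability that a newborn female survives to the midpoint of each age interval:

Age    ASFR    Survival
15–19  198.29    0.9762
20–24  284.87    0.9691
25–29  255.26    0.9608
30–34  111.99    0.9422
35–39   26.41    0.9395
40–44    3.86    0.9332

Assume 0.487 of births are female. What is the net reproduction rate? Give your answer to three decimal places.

Proportion female at birth = 0.487.
Each age group contributes 5 × ASFR × survival:
  15–19: 5 × 198.29/1000 × 0.9762 = 0.96785
  20–24: 5 × 284.87/1000 × 0.9691 = 1.38034
  25–29: 5 × 255.26/1000 × 0.9608 = 1.22627
  30–34: 5 × 111.99/1000 × 0.9422 = 0.52758
  35–39: 5 × 26.41/1000 × 0.9395 = 0.12406
  40–44: 5 × 3.86/1000 × 0.9332 = 0.01801
Sum = 4.24411
NRR = 0.487 × 4.24411 = 2.06688

2.067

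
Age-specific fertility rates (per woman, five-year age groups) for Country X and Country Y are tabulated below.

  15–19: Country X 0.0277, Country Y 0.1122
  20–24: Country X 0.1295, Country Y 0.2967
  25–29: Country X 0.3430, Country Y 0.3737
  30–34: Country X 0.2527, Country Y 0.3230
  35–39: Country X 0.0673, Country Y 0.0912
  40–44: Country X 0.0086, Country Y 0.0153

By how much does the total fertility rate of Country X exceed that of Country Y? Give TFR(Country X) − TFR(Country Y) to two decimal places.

-1.92

Country X:
  Sum of ASFRs = 0.0277 + 0.1295 + 0.3430 + 0.2527 + 0.0673 + 0.0086 = 0.8288
  TFR = 5 × 0.8288 = 4.144
Country Y:
  Sum of ASFRs = 0.1122 + 0.2967 + 0.3737 + 0.3230 + 0.0912 + 0.0153 = 1.2121
  TFR = 5 × 1.2121 = 6.0605
Difference = 4.144 − 6.0605 = -1.9165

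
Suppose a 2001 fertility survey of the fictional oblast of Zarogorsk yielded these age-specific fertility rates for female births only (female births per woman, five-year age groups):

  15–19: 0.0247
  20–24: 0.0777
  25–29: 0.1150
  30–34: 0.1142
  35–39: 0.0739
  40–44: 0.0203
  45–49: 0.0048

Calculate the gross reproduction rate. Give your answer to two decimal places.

Sum of female ASFRs = 0.0247 + 0.0777 + 0.1150 + 0.1142 + 0.0739 + 0.0203 + 0.0048 = 0.4306
GRR = 5 × 0.4306 = 2.153

2.15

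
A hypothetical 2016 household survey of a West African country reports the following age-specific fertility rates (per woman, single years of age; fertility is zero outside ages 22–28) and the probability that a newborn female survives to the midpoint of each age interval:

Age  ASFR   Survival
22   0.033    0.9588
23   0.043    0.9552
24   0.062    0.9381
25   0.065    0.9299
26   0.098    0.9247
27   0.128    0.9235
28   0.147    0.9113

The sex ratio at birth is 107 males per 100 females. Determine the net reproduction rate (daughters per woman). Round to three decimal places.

0.258

Proportion female at birth = 100 / (100 + 107) = 0.48309.
Weighting each age-specific rate by interval width and survival:
  22: 1 × 0.033 × 0.9588 = 0.03164
  23: 1 × 0.043 × 0.9552 = 0.04107
  24: 1 × 0.062 × 0.9381 = 0.05816
  25: 1 × 0.065 × 0.9299 = 0.06044
  26: 1 × 0.098 × 0.9247 = 0.09062
  27: 1 × 0.128 × 0.9235 = 0.11821
  28: 1 × 0.147 × 0.9113 = 0.13396
Sum = 0.53410
NRR = 0.48309 × 0.53410 = 0.25802
An NRR under 1 implies long-run decline under these rates.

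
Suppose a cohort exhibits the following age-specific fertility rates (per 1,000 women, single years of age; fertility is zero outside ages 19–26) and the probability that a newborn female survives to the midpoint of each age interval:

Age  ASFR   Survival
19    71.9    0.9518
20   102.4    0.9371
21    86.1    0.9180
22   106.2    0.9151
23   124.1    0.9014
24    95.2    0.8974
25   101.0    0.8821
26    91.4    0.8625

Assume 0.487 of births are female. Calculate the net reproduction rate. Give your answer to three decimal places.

0.344

Proportion female at birth = 0.487.
Each age group contributes 1 × ASFR × survival:
  19: 1 × 71.9/1000 × 0.9518 = 0.06843
  20: 1 × 102.4/1000 × 0.9371 = 0.09596
  21: 1 × 86.1/1000 × 0.9180 = 0.07904
  22: 1 × 106.2/1000 × 0.9151 = 0.09718
  23: 1 × 124.1/1000 × 0.9014 = 0.11186
  24: 1 × 95.2/1000 × 0.8974 = 0.08543
  25: 1 × 101.0/1000 × 0.8821 = 0.08909
  26: 1 × 91.4/1000 × 0.8625 = 0.07883
Sum = 0.70582
NRR = 0.487 × 0.70582 = 0.34373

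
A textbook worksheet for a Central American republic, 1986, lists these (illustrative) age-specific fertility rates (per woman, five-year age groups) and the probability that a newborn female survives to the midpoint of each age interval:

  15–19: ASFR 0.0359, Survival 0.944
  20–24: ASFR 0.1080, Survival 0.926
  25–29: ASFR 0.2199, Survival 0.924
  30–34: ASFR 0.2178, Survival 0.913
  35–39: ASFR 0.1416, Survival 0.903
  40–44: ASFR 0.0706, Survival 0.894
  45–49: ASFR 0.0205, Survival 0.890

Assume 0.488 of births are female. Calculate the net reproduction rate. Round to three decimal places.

Proportion female at birth = 0.488.
Survival-weighted fertility by age (5·fₓ·Sₓ):
  15–19: 5 × 0.0359 × 0.944 = 0.16945
  20–24: 5 × 0.1080 × 0.926 = 0.50004
  25–29: 5 × 0.2199 × 0.924 = 1.01594
  30–34: 5 × 0.2178 × 0.913 = 0.99426
  35–39: 5 × 0.1416 × 0.903 = 0.63932
  40–44: 5 × 0.0706 × 0.894 = 0.31558
  45–49: 5 × 0.0205 × 0.890 = 0.09123
Sum = 3.72582
NRR = 0.488 × 3.72582 = 1.81820

1.818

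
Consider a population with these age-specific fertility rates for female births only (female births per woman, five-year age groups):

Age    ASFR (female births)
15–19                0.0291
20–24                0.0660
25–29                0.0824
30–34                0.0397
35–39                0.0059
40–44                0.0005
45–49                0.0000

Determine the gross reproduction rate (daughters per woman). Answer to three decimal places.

1.118

Sum of female ASFRs = 0.0291 + 0.0660 + 0.0824 + 0.0397 + 0.0059 + 0.0005 + 0.0000 = 0.2236
GRR = 5 × 0.2236 = 1.118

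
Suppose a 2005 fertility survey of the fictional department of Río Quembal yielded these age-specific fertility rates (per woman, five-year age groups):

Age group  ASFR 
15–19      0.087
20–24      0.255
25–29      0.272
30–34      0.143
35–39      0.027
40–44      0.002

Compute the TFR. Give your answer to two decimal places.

3.93

Sum of ASFRs = 0.087 + 0.255 + 0.272 + 0.143 + 0.027 + 0.002 = 0.786
TFR = 5 × 0.786 = 3.93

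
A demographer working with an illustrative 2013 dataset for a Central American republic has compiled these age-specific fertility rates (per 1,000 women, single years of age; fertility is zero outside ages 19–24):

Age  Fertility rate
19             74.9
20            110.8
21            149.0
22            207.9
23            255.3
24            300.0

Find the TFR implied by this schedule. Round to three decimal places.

1.098

Sum of ASFRs = 74.9 + 110.8 + 149.0 + 207.9 + 255.3 + 300.0 = 1097.9
TFR = 1097.9 / 1000 = 1.0979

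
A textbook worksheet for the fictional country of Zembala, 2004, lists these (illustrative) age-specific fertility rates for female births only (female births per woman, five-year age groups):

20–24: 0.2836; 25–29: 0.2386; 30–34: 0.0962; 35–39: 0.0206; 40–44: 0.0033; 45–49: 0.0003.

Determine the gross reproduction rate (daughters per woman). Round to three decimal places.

3.213

Sum of female ASFRs = 0.2836 + 0.2386 + 0.0962 + 0.0206 + 0.0033 + 0.0003 = 0.6426
GRR = 5 × 0.6426 = 3.213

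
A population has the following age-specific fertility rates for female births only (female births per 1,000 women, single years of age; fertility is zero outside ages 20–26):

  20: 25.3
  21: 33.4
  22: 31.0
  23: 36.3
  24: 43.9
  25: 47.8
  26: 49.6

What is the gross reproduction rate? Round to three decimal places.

0.267

Sum of female ASFRs = 25.3 + 33.4 + 31.0 + 36.3 + 43.9 + 47.8 + 49.6 = 267.3
GRR = 267.3 / 1000 = 0.2673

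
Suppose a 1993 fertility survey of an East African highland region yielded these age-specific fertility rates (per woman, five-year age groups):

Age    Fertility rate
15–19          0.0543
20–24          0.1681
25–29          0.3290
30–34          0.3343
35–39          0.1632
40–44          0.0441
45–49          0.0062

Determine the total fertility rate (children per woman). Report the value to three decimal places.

5.496

Sum of ASFRs = 0.0543 + 0.1681 + 0.3290 + 0.3343 + 0.1632 + 0.0441 + 0.0062 = 1.0992
TFR = 5 × 1.0992 = 5.496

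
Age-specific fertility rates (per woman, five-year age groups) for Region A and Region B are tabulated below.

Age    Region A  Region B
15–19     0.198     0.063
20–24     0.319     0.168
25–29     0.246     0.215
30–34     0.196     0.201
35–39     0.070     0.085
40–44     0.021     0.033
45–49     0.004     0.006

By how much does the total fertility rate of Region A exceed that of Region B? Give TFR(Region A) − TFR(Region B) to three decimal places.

1.415

Region A:
  Sum of ASFRs = 0.198 + 0.319 + 0.246 + 0.196 + 0.070 + 0.021 + 0.004 = 1.054
  TFR = 5 × 1.054 = 5.27
Region B:
  Sum of ASFRs = 0.063 + 0.168 + 0.215 + 0.201 + 0.085 + 0.033 + 0.006 = 0.771
  TFR = 5 × 0.771 = 3.855
Difference = 5.27 − 3.855 = 1.415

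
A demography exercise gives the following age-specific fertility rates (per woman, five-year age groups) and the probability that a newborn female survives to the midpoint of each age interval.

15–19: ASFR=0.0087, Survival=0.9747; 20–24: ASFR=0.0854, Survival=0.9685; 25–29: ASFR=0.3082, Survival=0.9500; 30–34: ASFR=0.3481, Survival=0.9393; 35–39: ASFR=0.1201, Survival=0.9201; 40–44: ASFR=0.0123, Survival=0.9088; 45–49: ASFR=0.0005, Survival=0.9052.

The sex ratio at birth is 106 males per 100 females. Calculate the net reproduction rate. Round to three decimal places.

Proportion female at birth = 100 / (100 + 106) = 0.48544.
Each age group contributes 5 × ASFR × survival:
  15–19: 5 × 0.0087 × 0.9747 = 0.04240
  20–24: 5 × 0.0854 × 0.9685 = 0.41355
  25–29: 5 × 0.3082 × 0.9500 = 1.46395
  30–34: 5 × 0.3481 × 0.9393 = 1.63485
  35–39: 5 × 0.1201 × 0.9201 = 0.55252
  40–44: 5 × 0.0123 × 0.9088 = 0.05589
  45–49: 5 × 0.0005 × 0.9052 = 0.00226
Sum = 4.16542
NRR = 0.48544 × 4.16542 = 2.02206

2.022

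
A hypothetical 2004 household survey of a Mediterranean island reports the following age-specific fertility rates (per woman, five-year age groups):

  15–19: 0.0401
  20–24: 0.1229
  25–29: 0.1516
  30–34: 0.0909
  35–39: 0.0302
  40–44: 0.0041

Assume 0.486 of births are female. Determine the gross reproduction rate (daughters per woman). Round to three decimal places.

Proportion female at birth = 0.486.
Sum of ASFRs = 0.0401 + 0.1229 + 0.1516 + 0.0909 + 0.0302 + 0.0041 = 0.4398
TFR = 5 × 0.4398 = 2.199
GRR = 0.486 × 2.199 = 1.06871

1.069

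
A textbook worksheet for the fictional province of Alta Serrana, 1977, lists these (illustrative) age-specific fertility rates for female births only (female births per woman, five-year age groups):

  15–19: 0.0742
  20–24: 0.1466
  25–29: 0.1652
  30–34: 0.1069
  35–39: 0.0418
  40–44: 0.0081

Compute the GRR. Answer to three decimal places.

2.714

Sum of female ASFRs = 0.0742 + 0.1466 + 0.1652 + 0.1069 + 0.0418 + 0.0081 = 0.5428
GRR = 5 × 0.5428 = 2.714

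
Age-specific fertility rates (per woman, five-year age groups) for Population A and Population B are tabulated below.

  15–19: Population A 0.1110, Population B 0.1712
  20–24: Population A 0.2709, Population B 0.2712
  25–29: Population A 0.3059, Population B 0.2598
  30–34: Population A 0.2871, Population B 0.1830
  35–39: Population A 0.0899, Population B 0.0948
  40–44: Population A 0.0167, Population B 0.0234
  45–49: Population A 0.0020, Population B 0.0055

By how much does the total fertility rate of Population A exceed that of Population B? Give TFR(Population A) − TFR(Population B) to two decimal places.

Population A:
  Sum of ASFRs = 0.1110 + 0.2709 + 0.3059 + 0.2871 + 0.0899 + 0.0167 + 0.0020 = 1.0835
  TFR = 5 × 1.0835 = 5.4175
Population B:
  Sum of ASFRs = 0.1712 + 0.2712 + 0.2598 + 0.1830 + 0.0948 + 0.0234 + 0.0055 = 1.0089
  TFR = 5 × 1.0089 = 5.0445
Difference = 5.4175 − 5.0445 = 0.373

0.37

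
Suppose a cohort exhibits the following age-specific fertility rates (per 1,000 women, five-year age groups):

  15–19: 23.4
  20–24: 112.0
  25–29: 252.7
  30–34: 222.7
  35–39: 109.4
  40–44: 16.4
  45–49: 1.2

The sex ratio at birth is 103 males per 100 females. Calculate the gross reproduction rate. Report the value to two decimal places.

Proportion female at birth = 100 / (100 + 103) = 0.49261.
Sum of ASFRs = 23.4 + 112.0 + 252.7 + 222.7 + 109.4 + 16.4 + 1.2 = 737.8
TFR = 5 × 737.8 / 1000 = 3.689
GRR = 0.49261 × 3.689 = 1.81724

1.82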